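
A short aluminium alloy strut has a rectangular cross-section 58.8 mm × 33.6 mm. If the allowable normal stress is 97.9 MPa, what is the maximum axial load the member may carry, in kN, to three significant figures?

193 kN

A = 1976 mm².
P_max = σ_allow · A = 97.9 · 1976 = 193400 N = 193.4 kN.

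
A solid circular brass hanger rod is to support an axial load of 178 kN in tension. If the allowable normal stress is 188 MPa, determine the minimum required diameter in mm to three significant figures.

34.7 mm

Required area A ≥ P/σ_allow = 178000/188 = 946.8 mm².
For a solid circular section, d ≥ √(4A/π) = 34.72 mm.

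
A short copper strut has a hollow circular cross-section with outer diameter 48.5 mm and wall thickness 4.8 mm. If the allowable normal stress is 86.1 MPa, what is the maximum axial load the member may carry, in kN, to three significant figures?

A = 659 mm².
P_max = σ_allow · A = 86.1 · 659 = 56740 N = 56.74 kN.

56.7 kN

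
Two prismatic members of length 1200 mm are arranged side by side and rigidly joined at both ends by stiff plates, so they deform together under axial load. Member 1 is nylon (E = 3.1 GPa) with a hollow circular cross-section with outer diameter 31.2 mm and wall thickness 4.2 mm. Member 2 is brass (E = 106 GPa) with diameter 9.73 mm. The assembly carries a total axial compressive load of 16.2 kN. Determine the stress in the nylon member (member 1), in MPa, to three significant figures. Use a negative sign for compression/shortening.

-5.59 MPa

A_1 = 356.3 mm².
A_2 = 74.36 mm².
Equal strain + equilibrium ⇒ each member carries load in proportion to AE: A₁E₁ = 1104000 N, A₂E₂ = 7882000 N, ΣAE = 8986000 N.
σ₁ = P·E₁/ΣAE = -16200·3100/8986000 = -5.589 MPa.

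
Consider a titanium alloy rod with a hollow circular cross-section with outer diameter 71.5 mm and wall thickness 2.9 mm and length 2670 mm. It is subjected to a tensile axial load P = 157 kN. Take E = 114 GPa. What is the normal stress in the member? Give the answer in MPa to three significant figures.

251 MPa

A = 625 mm².
σ = N/A = 157000/625 = 251.2 MPa.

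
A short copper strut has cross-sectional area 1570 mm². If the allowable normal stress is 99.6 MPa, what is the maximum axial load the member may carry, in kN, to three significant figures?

156 kN

P_max = σ_allow · A = 99.6 · 1570 = 156400 N = 156.4 kN.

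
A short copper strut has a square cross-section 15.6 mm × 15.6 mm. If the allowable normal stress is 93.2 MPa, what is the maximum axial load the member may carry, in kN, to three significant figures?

22.7 kN

A = 243.4 mm².
P_max = σ_allow · A = 93.2 · 243.4 = 22680 N = 22.68 kN.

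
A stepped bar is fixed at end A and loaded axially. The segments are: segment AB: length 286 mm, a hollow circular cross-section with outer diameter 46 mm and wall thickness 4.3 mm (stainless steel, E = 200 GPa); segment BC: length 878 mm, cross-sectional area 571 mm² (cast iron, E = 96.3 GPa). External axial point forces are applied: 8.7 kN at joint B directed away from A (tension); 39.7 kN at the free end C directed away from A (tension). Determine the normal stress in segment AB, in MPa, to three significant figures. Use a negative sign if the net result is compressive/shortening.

85.9 MPa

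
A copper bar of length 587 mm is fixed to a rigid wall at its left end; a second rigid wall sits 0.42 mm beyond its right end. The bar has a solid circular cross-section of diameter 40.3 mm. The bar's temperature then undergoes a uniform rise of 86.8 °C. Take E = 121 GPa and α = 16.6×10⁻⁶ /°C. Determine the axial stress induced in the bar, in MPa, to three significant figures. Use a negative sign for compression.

-87.8 MPa

Free thermal expansion αLΔT = 16.6e-6 · 587 · 86.8 = 0.8458 mm.
The walls engage after the gap closes; constrained expansion = 0.8458 − 0.42 = 0.4258 mm.
The walls impose strain ε = −(0.4258)/587 = -7.2538e-04; σ = Eε = 121000 · -7.2538e-04 = -87.77 MPa.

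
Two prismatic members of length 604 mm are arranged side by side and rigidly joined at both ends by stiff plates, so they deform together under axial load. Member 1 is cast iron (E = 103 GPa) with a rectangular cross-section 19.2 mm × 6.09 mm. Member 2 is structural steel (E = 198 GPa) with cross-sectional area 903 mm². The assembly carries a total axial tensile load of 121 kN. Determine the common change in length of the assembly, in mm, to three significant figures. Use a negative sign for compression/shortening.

A_1 = 116.9 mm².
Equal strain + equilibrium ⇒ each member carries load in proportion to AE: A₁E₁ = 12040000 N, A₂E₂ = 178800000 N, ΣAE = 190800000 N.
δ = PL/ΣAE = 121000·604/190800000 = 0.383 mm.

0.383 mm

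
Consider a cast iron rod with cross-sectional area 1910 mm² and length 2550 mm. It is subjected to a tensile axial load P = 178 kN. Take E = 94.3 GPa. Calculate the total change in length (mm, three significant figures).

2.52 mm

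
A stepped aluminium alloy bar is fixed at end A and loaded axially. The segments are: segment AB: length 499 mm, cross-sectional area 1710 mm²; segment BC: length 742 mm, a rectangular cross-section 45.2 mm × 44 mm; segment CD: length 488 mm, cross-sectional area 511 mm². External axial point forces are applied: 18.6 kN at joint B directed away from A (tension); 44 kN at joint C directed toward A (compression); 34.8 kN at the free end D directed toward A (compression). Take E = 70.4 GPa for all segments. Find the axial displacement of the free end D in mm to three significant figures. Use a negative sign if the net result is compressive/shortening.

-1.14 mm

Internal axial forces (sectioning from the free end, tension +): N_CD = -34.8 kN, N_BC = -78.8 kN, N_AB = -60.2 kN.
A_BC = 1989 mm².
δ_AB = -60200·499/(1710·70400) = -0.2495 mm
δ_BC = -78800·742/(1989·70400) = -0.4176 mm
δ_CD = -34800·488/(511·70400) = -0.4721 mm
δ = Σδ_i = -1.139 mm.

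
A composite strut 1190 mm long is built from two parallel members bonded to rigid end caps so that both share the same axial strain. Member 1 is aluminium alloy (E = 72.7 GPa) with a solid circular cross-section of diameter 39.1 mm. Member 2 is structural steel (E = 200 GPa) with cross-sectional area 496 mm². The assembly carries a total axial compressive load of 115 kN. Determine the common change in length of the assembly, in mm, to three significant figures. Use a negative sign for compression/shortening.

A_1 = 1201 mm².
Equal strain + equilibrium ⇒ each member carries load in proportion to AE: A₁E₁ = 87290000 N, A₂E₂ = 99200000 N, ΣAE = 186500000 N.
δ = PL/ΣAE = -115000·1190/186500000 = -0.7338 mm.

-0.734 mm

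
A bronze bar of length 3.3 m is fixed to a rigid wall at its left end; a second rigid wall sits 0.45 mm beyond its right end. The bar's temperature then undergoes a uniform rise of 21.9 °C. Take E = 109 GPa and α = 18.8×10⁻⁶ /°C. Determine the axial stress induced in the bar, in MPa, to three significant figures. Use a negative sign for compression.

Free thermal expansion αLΔT = 18.8e-6 · 3300 · 21.9 = 1.359 mm.
The walls engage after the gap closes; constrained expansion = 1.359 − 0.45 = 0.9087 mm.
The walls impose strain ε = −(0.9087)/3300 = -2.7536e-04; σ = Eε = 109000 · -2.7536e-04 = -30.01 MPa.

-30.0 MPa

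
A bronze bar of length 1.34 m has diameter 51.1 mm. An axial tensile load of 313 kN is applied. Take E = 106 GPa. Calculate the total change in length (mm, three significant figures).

1.93 mm

A = 2051 mm².
δ_mech = NL/(AE) = 313000·1340/(2051·106000) = 1.929 mm.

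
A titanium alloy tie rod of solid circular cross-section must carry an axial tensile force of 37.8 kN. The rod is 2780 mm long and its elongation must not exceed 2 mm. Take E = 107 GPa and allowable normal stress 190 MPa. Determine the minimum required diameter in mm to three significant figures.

Required area A ≥ P/σ_allow = 37800/190 = 198.9 mm².
For a solid circular section, d ≥ √(4A/π) = 15.92 mm.
Elongation limit: A ≥ PL/(Eδ_allow) = 37800·2780/(107000·2) = 491 mm² ⇒ d ≥ 25 mm.
The elongation limit governs.

25.0 mm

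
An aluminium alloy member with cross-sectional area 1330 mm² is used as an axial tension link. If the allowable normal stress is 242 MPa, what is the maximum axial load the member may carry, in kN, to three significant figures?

322 kN

P_max = σ_allow · A = 242 · 1330 = 321900 N = 321.9 kN.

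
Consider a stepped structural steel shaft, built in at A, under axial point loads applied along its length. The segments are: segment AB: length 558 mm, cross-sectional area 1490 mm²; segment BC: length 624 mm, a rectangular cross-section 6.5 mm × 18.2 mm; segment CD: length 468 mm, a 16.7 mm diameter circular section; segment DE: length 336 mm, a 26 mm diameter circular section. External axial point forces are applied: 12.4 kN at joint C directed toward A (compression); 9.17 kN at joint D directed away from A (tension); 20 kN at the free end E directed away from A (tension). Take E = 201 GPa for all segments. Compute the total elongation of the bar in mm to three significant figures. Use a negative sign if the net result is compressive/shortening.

0.844 mm

Internal axial forces (sectioning from the free end, tension +): N_DE = 20 kN, N_CD = 29.17 kN, N_BC = 16.77 kN, N_AB = 16.77 kN.
A_BC = 118.3 mm².
A_CD = 219 mm².
A_DE = 530.9 mm².
δ_AB = 16770·558/(1490·201000) = 0.03125 mm
δ_BC = 16770·624/(118.3·201000) = 0.4401 mm
δ_CD = 29170·468/(219·201000) = 0.3101 mm
δ_DE = 20000·336/(530.9·201000) = 0.06297 mm
δ = Σδ_i = 0.8444 mm.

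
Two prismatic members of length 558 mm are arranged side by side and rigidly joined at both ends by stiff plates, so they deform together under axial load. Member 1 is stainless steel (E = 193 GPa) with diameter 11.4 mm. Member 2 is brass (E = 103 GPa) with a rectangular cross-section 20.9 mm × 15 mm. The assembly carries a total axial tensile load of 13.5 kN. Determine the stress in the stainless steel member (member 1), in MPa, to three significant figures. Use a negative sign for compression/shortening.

50.1 MPa

A_1 = 102.1 mm².
A_2 = 313.5 mm².
Equal strain + equilibrium ⇒ each member carries load in proportion to AE: A₁E₁ = 19700000 N, A₂E₂ = 32290000 N, ΣAE = 51990000 N.
σ₁ = P·E₁/ΣAE = 13500·193000/51990000 = 50.12 MPa.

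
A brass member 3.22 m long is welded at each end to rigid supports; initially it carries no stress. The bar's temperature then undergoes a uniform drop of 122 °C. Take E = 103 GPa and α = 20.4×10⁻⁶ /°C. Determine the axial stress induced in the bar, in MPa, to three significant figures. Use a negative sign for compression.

Free thermal expansion αLΔT = 20.4e-6 · 3220 · -122 = -8.014 mm.
The walls impose strain ε = −(-8.014)/3220 = 2.4888e-03; σ = Eε = 103000 · 2.4888e-03 = 256.3 MPa.

256 MPa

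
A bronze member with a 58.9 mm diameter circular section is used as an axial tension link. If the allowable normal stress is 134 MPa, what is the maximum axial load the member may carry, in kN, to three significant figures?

365 kN

A = 2725 mm².
P_max = σ_allow · A = 134 · 2725 = 365100 N = 365.1 kN.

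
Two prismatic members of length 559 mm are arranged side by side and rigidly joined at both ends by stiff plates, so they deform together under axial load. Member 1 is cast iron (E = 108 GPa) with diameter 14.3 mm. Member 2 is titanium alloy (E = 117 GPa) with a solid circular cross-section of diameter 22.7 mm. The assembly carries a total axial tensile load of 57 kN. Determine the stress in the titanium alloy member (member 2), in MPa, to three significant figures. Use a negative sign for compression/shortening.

103 MPa

A_1 = 160.6 mm².
A_2 = 404.7 mm².
Equal strain + equilibrium ⇒ each member carries load in proportion to AE: A₁E₁ = 17350000 N, A₂E₂ = 47350000 N, ΣAE = 64700000 N.
σ₂ = P·E₂/ΣAE = 57000·117000/64700000 = 103.1 MPa.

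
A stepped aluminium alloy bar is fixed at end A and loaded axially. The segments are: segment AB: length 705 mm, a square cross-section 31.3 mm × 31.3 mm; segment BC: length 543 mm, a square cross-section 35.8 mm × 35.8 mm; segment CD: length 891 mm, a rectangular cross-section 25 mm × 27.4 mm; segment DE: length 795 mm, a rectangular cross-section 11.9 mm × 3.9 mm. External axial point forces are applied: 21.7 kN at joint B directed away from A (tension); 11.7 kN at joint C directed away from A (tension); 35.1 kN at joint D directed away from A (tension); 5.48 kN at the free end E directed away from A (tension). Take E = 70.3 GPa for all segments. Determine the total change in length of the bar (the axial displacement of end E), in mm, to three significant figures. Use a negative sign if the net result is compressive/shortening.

3.16 mm

Internal axial forces (sectioning from the free end, tension +): N_DE = 5.48 kN, N_CD = 40.58 kN, N_BC = 52.28 kN, N_AB = 73.98 kN.
A_AB = 979.7 mm².
A_BC = 1282 mm².
A_CD = 685 mm².
A_DE = 46.41 mm².
δ_AB = 73980·705/(979.7·70300) = 0.7573 mm
δ_BC = 52280·543/(1282·70300) = 0.3151 mm
δ_CD = 40580·891/(685·70300) = 0.7508 mm
δ_DE = 5480·795/(46.41·70300) = 1.335 mm
δ = Σδ_i = 3.159 mm.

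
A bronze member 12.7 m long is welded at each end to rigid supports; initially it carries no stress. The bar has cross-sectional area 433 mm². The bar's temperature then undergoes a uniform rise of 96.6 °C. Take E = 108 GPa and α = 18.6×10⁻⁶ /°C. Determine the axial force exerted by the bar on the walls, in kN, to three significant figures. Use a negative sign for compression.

-84.0 kN

Free thermal expansion αLΔT = 18.6e-6 · 12700 · 96.6 = 22.82 mm.
The walls impose strain ε = −(22.82)/12700 = -1.7968e-03; σ = Eε = 108000 · -1.7968e-03 = -194.1 MPa.
Wall reaction R = σ·A = -194.1·433 = -84020 N = -84.02 kN.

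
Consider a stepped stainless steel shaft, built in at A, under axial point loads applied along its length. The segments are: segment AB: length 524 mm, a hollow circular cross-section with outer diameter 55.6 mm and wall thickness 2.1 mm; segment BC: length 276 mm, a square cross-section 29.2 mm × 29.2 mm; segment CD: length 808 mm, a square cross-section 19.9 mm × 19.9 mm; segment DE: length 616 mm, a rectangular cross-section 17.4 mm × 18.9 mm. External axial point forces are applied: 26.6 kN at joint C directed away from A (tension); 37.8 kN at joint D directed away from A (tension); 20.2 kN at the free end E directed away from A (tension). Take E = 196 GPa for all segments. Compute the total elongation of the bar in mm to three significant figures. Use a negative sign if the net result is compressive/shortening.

1.58 mm

Internal axial forces (sectioning from the free end, tension +): N_DE = 20.2 kN, N_CD = 58 kN, N_BC = 84.6 kN, N_AB = 84.6 kN.
A_AB = 353 mm².
A_BC = 852.6 mm².
A_CD = 396 mm².
A_DE = 328.9 mm².
δ_AB = 84600·524/(353·196000) = 0.6408 mm
δ_BC = 84600·276/(852.6·196000) = 0.1397 mm
δ_CD = 58000·808/(396·196000) = 0.6038 mm
δ_DE = 20200·616/(328.9·196000) = 0.193 mm
δ = Σδ_i = 1.577 mm.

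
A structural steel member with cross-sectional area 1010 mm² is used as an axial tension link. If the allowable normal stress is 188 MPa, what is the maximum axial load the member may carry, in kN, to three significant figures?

190 kN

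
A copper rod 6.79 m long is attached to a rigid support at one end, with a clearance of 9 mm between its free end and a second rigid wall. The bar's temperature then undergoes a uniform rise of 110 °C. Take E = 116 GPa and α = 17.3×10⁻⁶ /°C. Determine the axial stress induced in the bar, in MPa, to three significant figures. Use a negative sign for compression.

-67.0 MPa

Free thermal expansion αLΔT = 17.3e-6 · 6790 · 110 = 12.92 mm.
The walls engage after the gap closes; constrained expansion = 12.92 − 9 = 3.921 mm.
The walls impose strain ε = −(3.921)/6790 = -5.7752e-04; σ = Eε = 116000 · -5.7752e-04 = -66.99 MPa.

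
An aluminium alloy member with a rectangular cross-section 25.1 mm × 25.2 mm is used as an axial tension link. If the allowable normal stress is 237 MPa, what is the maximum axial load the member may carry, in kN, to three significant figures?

150 kN

A = 632.5 mm².
P_max = σ_allow · A = 237 · 632.5 = 149900 N = 149.9 kN.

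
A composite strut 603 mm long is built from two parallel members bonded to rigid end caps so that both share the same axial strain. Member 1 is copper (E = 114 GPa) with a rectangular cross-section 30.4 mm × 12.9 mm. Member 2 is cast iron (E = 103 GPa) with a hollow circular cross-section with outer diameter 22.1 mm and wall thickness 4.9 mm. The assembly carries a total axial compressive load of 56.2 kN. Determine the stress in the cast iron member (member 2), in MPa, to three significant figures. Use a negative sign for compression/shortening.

A_1 = 392.2 mm².
A_2 = 264.8 mm².
Equal strain + equilibrium ⇒ each member carries load in proportion to AE: A₁E₁ = 44710000 N, A₂E₂ = 27270000 N, ΣAE = 71980000 N.
σ₂ = P·E₂/ΣAE = -56200·103000/71980000 = -80.42 MPa.

-80.4 MPa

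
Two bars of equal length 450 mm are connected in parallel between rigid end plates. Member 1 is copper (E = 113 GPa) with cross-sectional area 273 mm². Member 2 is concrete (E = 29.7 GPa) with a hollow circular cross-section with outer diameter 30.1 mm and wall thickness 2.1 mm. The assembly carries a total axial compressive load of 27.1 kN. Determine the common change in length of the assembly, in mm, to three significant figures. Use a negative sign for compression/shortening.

A_2 = 184.7 mm².
Equal strain + equilibrium ⇒ each member carries load in proportion to AE: A₁E₁ = 30850000 N, A₂E₂ = 5486000 N, ΣAE = 36340000 N.
δ = PL/ΣAE = -27100·450/36340000 = -0.3356 mm.

-0.336 mm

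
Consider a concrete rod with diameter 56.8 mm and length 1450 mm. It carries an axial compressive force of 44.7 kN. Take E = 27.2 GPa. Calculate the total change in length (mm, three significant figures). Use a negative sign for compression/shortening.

-0.940 mm

A = 2534 mm².
δ_mech = NL/(AE) = -44700·1450/(2534·27200) = -0.9404 mm.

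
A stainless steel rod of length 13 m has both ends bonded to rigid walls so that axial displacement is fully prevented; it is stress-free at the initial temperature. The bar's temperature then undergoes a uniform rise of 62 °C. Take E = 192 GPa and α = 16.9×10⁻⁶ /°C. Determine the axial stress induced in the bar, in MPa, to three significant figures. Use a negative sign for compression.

Free thermal expansion αLΔT = 16.9e-6 · 13000 · 62 = 13.62 mm.
The walls impose strain ε = −(13.62)/13000 = -1.0478e-03; σ = Eε = 192000 · -1.0478e-03 = -201.2 MPa.

-201 MPa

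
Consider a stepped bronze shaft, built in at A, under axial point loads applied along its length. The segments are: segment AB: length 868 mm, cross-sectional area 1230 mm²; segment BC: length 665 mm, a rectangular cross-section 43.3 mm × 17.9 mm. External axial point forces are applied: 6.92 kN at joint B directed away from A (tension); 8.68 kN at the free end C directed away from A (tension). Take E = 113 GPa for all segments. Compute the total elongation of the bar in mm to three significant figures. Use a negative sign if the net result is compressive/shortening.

0.163 mm

Internal axial forces (sectioning from the free end, tension +): N_BC = 8.68 kN, N_AB = 15.6 kN.
A_BC = 775.1 mm².
δ_AB = 15600·868/(1230·113000) = 0.09742 mm
δ_BC = 8680·665/(775.1·113000) = 0.06591 mm
δ = Σδ_i = 0.1633 mm.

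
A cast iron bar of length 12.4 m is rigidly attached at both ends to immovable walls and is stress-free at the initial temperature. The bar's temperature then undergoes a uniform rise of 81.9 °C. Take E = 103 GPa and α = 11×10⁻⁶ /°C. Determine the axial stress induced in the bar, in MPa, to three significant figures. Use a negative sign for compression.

Free thermal expansion αLΔT = 11e-6 · 12400 · 81.9 = 11.17 mm.
The walls impose strain ε = −(11.17)/12400 = -9.0090e-04; σ = Eε = 103000 · -9.0090e-04 = -92.79 MPa.

-92.8 MPa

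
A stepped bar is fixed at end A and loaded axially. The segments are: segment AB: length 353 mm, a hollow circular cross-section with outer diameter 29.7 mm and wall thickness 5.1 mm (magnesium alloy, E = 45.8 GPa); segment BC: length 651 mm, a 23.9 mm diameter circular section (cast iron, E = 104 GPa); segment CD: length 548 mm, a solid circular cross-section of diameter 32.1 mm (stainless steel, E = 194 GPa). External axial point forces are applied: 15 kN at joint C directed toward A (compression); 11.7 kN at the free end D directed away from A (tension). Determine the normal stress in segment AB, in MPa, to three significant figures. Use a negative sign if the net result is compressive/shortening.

Internal axial forces (sectioning from the free end, tension +): N_CD = 11.7 kN, N_BC = -3.3 kN, N_AB = -3.3 kN.
A_AB = 394.1 mm².
σ_AB = N_AB/A_AB = -3300/394.1 = -8.373 MPa.

-8.37 MPa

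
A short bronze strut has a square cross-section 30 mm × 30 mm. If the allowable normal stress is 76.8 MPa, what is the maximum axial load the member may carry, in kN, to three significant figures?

69.1 kN

A = 900 mm².
P_max = σ_allow · A = 76.8 · 900 = 69120 N = 69.12 kN.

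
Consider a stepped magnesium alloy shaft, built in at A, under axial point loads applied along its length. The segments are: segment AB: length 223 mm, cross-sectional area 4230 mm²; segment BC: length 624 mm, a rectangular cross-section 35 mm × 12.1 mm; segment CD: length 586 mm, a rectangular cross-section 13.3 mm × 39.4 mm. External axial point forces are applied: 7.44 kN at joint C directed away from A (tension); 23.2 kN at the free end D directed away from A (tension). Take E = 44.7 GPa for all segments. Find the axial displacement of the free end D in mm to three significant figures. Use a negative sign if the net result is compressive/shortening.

Internal axial forces (sectioning from the free end, tension +): N_CD = 23.2 kN, N_BC = 30.64 kN, N_AB = 30.64 kN.
A_BC = 423.5 mm².
A_CD = 524 mm².
δ_AB = 30640·223/(4230·44700) = 0.03614 mm
δ_BC = 30640·624/(423.5·44700) = 1.01 mm
δ_CD = 23200·586/(524·44700) = 0.5804 mm
δ = Σδ_i = 1.627 mm.

1.63 mm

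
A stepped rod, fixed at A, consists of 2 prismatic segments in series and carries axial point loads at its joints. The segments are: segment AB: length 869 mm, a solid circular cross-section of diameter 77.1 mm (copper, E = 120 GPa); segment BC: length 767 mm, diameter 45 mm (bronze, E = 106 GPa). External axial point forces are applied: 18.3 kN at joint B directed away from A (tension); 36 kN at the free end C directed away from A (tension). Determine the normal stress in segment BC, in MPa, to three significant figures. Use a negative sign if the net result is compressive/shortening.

22.6 MPa

Internal axial forces (sectioning from the free end, tension +): N_BC = 36 kN, N_AB = 54.3 kN.
A_BC = 1590 mm².
σ_BC = N_BC/A_BC = 36000/1590 = 22.64 MPa.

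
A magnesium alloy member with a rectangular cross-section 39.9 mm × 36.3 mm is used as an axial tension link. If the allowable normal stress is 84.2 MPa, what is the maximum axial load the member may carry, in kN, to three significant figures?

A = 1448 mm².
P_max = σ_allow · A = 84.2 · 1448 = 122000 N = 122 kN.

122 kN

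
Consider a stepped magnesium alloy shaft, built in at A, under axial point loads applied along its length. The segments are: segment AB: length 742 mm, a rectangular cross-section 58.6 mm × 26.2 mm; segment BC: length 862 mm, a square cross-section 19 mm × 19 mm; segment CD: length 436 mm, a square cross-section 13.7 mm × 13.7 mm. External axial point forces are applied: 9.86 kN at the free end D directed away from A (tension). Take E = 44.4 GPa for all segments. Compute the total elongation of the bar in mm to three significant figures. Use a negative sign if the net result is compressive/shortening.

1.15 mm

Internal axial forces (sectioning from the free end, tension +): N_CD = 9.86 kN, N_BC = 9.86 kN, N_AB = 9.86 kN.
A_AB = 1535 mm².
A_BC = 361 mm².
A_CD = 187.7 mm².
δ_AB = 9860·742/(1535·44400) = 0.1073 mm
δ_BC = 9860·862/(361·44400) = 0.5303 mm
δ_CD = 9860·436/(187.7·44400) = 0.5159 mm
δ = Σδ_i = 1.153 mm.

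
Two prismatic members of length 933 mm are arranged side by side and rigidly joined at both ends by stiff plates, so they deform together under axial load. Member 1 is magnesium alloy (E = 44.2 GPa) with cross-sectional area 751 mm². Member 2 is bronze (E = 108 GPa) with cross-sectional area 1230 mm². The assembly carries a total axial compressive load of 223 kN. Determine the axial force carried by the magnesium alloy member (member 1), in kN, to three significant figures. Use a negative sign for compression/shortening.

-44.6 kN

Equal strain + equilibrium ⇒ each member carries load in proportion to AE: A₁E₁ = 33190000 N, A₂E₂ = 132800000 N, ΣAE = 166000000 N.
F₁ = P·A₁E₁/ΣAE = -223000·33190000/166000000 = -44580 N.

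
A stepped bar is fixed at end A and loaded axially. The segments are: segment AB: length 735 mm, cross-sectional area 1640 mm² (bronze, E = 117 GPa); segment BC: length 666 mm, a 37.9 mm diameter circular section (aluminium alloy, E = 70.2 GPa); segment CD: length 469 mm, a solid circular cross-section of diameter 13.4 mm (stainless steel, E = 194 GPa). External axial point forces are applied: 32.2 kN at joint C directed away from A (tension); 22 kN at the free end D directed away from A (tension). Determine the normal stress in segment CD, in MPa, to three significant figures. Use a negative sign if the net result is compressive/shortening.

156 MPa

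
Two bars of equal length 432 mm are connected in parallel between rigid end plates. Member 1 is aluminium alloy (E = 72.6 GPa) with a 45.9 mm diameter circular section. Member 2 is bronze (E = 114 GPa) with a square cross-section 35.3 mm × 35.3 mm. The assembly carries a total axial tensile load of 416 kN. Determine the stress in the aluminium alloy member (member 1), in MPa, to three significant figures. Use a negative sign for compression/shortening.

115 MPa

A_1 = 1655 mm².
A_2 = 1246 mm².
Equal strain + equilibrium ⇒ each member carries load in proportion to AE: A₁E₁ = 120100000 N, A₂E₂ = 142100000 N, ΣAE = 262200000 N.
σ₁ = P·E₁/ΣAE = 416000·72600/262200000 = 115.2 MPa.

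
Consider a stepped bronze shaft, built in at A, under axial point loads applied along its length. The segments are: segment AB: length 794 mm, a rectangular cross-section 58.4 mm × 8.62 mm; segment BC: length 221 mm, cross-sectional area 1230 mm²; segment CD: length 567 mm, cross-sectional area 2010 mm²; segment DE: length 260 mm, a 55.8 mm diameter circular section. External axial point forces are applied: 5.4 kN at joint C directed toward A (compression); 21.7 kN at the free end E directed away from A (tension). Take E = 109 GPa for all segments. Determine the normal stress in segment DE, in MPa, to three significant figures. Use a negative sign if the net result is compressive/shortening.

Internal axial forces (sectioning from the free end, tension +): N_DE = 21.7 kN, N_CD = 21.7 kN, N_BC = 16.3 kN, N_AB = 16.3 kN.
A_DE = 2445 mm².
σ_DE = N_DE/A_DE = 21700/2445 = 8.874 MPa.

8.87 MPa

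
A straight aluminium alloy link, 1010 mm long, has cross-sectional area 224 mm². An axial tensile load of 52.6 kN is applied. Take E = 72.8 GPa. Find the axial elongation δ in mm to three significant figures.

δ_mech = NL/(AE) = 52600·1010/(224·72800) = 3.258 mm.

3.26 mm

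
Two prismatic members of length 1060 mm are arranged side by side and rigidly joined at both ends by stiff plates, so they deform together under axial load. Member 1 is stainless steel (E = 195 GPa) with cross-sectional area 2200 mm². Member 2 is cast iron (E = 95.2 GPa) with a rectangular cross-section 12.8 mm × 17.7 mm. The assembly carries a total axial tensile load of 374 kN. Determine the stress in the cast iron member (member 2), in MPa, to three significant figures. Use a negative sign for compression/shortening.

79.0 MPa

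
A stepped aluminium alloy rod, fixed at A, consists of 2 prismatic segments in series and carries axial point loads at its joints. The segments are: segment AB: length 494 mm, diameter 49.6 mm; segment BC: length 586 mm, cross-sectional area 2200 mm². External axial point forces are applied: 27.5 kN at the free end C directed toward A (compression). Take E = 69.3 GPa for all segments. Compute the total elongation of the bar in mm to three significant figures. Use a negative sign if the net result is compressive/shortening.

-0.207 mm

Internal axial forces (sectioning from the free end, tension +): N_BC = -27.5 kN, N_AB = -27.5 kN.
A_AB = 1932 mm².
δ_AB = -27500·494/(1932·69300) = -0.1015 mm
δ_BC = -27500·586/(2200·69300) = -0.1057 mm
δ = Σδ_i = -0.2072 mm.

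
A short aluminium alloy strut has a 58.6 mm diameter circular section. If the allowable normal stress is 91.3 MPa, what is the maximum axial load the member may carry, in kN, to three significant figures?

A = 2697 mm².
P_max = σ_allow · A = 91.3 · 2697 = 246200 N = 246.2 kN.

246 kN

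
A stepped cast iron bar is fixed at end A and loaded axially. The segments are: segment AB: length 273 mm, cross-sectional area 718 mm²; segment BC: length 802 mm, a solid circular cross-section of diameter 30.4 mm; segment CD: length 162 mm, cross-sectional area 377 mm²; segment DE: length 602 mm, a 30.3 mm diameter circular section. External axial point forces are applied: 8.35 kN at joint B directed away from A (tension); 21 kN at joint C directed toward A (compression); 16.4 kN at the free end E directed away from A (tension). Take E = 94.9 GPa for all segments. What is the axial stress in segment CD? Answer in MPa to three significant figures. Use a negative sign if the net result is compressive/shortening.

Internal axial forces (sectioning from the free end, tension +): N_DE = 16.4 kN, N_CD = 16.4 kN, N_BC = -4.6 kN, N_AB = 3.75 kN.
σ_CD = N_CD/A_CD = 16400/377 = 43.5 MPa.

43.5 MPa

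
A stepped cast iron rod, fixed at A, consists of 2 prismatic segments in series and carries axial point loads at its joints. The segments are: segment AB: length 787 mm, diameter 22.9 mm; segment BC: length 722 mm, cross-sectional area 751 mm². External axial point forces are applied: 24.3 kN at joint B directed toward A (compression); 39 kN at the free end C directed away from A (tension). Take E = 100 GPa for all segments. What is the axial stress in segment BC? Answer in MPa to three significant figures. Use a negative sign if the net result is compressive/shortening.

51.9 MPa

Internal axial forces (sectioning from the free end, tension +): N_BC = 39 kN, N_AB = 14.7 kN.
σ_BC = N_BC/A_BC = 39000/751 = 51.93 MPa.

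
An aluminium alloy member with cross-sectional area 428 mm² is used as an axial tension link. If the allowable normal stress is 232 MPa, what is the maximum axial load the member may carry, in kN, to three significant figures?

99.3 kN

P_max = σ_allow · A = 232 · 428 = 99300 N = 99.3 kN.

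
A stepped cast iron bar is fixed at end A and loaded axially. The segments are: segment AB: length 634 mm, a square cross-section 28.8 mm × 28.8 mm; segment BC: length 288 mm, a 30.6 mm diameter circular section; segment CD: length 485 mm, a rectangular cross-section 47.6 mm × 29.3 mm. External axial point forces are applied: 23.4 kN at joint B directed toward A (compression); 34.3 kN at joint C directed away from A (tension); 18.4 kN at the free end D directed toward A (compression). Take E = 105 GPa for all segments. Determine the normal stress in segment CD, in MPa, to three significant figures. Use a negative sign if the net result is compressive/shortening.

-13.2 MPa

Internal axial forces (sectioning from the free end, tension +): N_CD = -18.4 kN, N_BC = 15.9 kN, N_AB = -7.5 kN.
A_CD = 1395 mm².
σ_CD = N_CD/A_CD = -18400/1395 = -13.19 MPa.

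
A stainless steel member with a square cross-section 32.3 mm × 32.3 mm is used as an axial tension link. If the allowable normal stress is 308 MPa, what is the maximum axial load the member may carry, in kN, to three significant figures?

A = 1043 mm².
P_max = σ_allow · A = 308 · 1043 = 321300 N = 321.3 kN.

321 kN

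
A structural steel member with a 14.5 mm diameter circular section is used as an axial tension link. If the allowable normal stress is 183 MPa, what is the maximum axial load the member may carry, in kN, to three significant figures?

30.2 kN

A = 165.1 mm².
P_max = σ_allow · A = 183 · 165.1 = 30220 N = 30.22 kN.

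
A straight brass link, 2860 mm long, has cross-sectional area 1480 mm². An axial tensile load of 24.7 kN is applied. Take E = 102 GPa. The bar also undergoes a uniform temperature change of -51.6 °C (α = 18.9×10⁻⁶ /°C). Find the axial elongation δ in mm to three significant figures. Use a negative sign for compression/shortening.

-2.32 mm

δ_mech = NL/(AE) = 24700·2860/(1480·102000) = 0.468 mm.
δ_thermal = αLΔT = 18.9e-6·2860·-51.6 = -2.789 mm.
δ = δ_mech + δ_thermal = -2.321 mm.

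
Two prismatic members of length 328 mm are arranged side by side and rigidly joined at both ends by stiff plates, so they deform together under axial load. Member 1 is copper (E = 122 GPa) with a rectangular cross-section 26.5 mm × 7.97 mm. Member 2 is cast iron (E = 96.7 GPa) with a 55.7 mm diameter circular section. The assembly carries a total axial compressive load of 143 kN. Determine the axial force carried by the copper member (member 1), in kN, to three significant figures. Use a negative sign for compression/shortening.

A_1 = 211.2 mm².
A_2 = 2437 mm².
Equal strain + equilibrium ⇒ each member carries load in proportion to AE: A₁E₁ = 25770000 N, A₂E₂ = 235600000 N, ΣAE = 261400000 N.
F₁ = P·A₁E₁/ΣAE = -143000·25770000/261400000 = -14100 N.

-14.1 kN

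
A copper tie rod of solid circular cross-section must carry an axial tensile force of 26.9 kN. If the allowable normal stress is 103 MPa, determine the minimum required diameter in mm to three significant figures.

18.2 mm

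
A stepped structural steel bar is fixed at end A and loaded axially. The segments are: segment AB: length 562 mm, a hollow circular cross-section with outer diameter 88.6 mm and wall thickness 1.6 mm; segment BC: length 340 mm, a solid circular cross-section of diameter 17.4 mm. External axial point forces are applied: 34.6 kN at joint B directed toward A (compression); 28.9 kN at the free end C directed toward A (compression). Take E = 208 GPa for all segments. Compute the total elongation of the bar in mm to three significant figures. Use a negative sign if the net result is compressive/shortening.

-0.591 mm

Internal axial forces (sectioning from the free end, tension +): N_BC = -28.9 kN, N_AB = -63.5 kN.
A_AB = 437.3 mm².
A_BC = 237.8 mm².
δ_AB = -63500·562/(437.3·208000) = -0.3923 mm
δ_BC = -28900·340/(237.8·208000) = -0.1987 mm
δ = Σδ_i = -0.591 mm.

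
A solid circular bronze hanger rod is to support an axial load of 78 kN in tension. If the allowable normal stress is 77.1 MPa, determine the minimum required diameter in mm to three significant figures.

35.9 mm

Required area A ≥ P/σ_allow = 78000/77.1 = 1012 mm².
For a solid circular section, d ≥ √(4A/π) = 35.89 mm.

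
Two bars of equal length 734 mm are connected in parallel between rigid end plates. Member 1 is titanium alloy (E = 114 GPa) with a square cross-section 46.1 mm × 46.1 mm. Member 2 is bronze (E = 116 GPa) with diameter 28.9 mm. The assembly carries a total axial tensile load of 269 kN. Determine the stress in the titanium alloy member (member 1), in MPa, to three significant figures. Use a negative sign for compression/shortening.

A_1 = 2125 mm².
A_2 = 656 mm².
Equal strain + equilibrium ⇒ each member carries load in proportion to AE: A₁E₁ = 242300000 N, A₂E₂ = 76090000 N, ΣAE = 318400000 N.
σ₁ = P·E₁/ΣAE = 269000·114000/318400000 = 96.32 MPa.

96.3 MPa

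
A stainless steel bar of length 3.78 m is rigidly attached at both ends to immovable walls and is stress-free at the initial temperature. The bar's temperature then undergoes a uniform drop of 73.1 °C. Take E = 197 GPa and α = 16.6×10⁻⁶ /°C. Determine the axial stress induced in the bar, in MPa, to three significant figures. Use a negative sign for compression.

239 MPa

Free thermal expansion αLΔT = 16.6e-6 · 3780 · -73.1 = -4.587 mm.
The walls impose strain ε = −(-4.587)/3780 = 1.2135e-03; σ = Eε = 197000 · 1.2135e-03 = 239.1 MPa.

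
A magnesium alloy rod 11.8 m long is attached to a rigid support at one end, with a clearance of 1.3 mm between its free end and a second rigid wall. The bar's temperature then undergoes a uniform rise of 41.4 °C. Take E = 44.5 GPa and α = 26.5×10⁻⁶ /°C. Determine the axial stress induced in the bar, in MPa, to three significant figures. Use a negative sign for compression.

Free thermal expansion αLΔT = 26.5e-6 · 11800 · 41.4 = 12.95 mm.
The walls engage after the gap closes; constrained expansion = 12.95 − 1.3 = 11.65 mm.
The walls impose strain ε = −(11.65)/11800 = -9.8693e-04; σ = Eε = 44500 · -9.8693e-04 = -43.92 MPa.

-43.9 MPa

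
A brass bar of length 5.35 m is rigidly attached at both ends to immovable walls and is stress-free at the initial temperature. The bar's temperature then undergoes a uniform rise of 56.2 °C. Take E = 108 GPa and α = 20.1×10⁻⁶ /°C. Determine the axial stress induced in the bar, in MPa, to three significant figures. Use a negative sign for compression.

Free thermal expansion αLΔT = 20.1e-6 · 5350 · 56.2 = 6.043 mm.
The walls impose strain ε = −(6.043)/5350 = -1.1296e-03; σ = Eε = 108000 · -1.1296e-03 = -122 MPa.

-122 MPa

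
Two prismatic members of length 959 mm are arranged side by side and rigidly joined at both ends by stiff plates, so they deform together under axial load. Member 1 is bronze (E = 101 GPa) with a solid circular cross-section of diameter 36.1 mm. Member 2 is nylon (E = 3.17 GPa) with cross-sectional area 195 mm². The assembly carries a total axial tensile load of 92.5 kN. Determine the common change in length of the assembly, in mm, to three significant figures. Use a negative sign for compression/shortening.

0.853 mm

A_1 = 1024 mm².
Equal strain + equilibrium ⇒ each member carries load in proportion to AE: A₁E₁ = 103400000 N, A₂E₂ = 618200 N, ΣAE = 104000000 N.
δ = PL/ΣAE = 92500·959/104000000 = 0.853 mm.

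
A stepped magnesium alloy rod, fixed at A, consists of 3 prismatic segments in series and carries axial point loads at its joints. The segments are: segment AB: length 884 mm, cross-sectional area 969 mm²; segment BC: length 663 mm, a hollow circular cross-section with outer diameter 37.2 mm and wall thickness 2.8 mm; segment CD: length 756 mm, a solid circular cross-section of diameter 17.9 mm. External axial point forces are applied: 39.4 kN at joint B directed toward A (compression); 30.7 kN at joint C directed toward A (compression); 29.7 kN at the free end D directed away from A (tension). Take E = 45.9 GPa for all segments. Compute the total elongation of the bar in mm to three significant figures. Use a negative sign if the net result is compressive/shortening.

1.09 mm

Internal axial forces (sectioning from the free end, tension +): N_CD = 29.7 kN, N_BC = -1 kN, N_AB = -40.4 kN.
A_BC = 302.6 mm².
A_CD = 251.6 mm².
δ_AB = -40400·884/(969·45900) = -0.803 mm
δ_BC = -1000·663/(302.6·45900) = -0.04773 mm
δ_CD = 29700·756/(251.6·45900) = 1.944 mm
δ = Σδ_i = 1.093 mm.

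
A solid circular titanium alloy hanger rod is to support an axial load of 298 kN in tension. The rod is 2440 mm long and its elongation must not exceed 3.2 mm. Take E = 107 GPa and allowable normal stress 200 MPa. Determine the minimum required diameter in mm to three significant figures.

Required area A ≥ P/σ_allow = 298000/200 = 1490 mm².
For a solid circular section, d ≥ √(4A/π) = 43.56 mm.
Elongation limit: A ≥ PL/(Eδ_allow) = 298000·2440/(107000·3.2) = 2124 mm² ⇒ d ≥ 52 mm.
The elongation limit governs.

52.0 mm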